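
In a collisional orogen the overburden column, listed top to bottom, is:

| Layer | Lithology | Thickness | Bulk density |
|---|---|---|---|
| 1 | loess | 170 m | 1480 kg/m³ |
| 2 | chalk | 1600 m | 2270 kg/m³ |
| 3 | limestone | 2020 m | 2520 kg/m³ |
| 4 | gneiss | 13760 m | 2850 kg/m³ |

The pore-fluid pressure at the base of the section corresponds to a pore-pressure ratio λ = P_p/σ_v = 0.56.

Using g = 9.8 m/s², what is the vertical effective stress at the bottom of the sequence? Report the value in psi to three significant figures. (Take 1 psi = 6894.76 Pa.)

30100 psi

Overburden (lithostatic) stress σ_v:
loess: 1480 kg/m³ × 9.8 m/s² × 170 m = 2.466×10^6 Pa = 2.466 MPa
chalk: 2270 kg/m³ × 9.8 m/s² × 1600 m = 3.559×10^7 Pa = 35.59 MPa
limestone: 2520 kg/m³ × 9.8 m/s² × 2020 m = 4.989×10^7 Pa = 49.89 MPa
gneiss: 2850 kg/m³ × 9.8 m/s² × 13760 m = 3.843×10^8 Pa = 384.3 MPa
Total = 2.466 + 35.59 + 49.89 + 384.3 = 472.26 MPa
Pore pressure P_p = λ·σ_v = 0.56 × 472.3 MPa = 264.5 MPa
Effective stress σ' = σ_v − P_p = 472.3 − 264.5 = 207.80 MPa = 30138 psi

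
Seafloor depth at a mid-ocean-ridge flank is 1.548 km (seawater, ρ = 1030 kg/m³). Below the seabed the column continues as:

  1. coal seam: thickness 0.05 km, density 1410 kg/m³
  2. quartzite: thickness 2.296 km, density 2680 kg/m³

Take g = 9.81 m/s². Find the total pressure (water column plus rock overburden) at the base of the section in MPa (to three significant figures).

76.7 MPa

seawater: 1030 kg/m³ × 9.81 m/s² × 1548 m = 1.564×10^7 Pa = 15.64 MPa
coal seam: 1410 kg/m³ × 9.81 m/s² × 50 m = 6.916×10^5 Pa = 0.6916 MPa
quartzite: 2680 kg/m³ × 9.81 m/s² × 2296 m = 6.036×10^7 Pa = 60.36 MPa
Total = 15.64 + 0.6916 + 60.36 = 76.697 MPa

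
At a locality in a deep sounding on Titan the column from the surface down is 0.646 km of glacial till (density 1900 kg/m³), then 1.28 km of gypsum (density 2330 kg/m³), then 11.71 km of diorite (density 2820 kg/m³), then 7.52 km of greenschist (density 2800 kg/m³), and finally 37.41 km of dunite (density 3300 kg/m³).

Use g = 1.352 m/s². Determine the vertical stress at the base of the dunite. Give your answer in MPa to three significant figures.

246 MPa

glacial till: 1900 kg/m³ × 1.352 m/s² × 646 m = 1.659×10^6 Pa = 1.659 MPa
gypsum: 2330 kg/m³ × 1.352 m/s² × 1280 m = 4.032×10^6 Pa = 4.032 MPa
diorite: 2820 kg/m³ × 1.352 m/s² × 11710 m = 4.465×10^7 Pa = 44.65 MPa
greenschist: 2800 kg/m³ × 1.352 m/s² × 7520 m = 2.847×10^7 Pa = 28.47 MPa
dunite: 3300 kg/m³ × 1.352 m/s² × 37410 m = 1.669×10^8 Pa = 166.9 MPa
Total = 1.659 + 4.032 + 44.65 + 28.47 + 166.9 = 245.71 MPa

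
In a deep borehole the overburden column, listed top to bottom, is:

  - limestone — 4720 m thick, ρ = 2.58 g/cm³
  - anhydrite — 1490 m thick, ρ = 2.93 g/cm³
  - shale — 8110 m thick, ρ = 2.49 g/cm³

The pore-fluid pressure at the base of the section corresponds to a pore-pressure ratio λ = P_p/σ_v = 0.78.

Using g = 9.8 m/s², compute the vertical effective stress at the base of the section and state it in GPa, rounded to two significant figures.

0.079 GPa

Overburden (lithostatic) stress σ_v:
limestone: 2580 kg/m³ × 9.8 m/s² × 4720 m = 1.193×10^8 Pa = 119.3 MPa
anhydrite: 2930 kg/m³ × 9.8 m/s² × 1490 m = 4.278×10^7 Pa = 42.78 MPa
shale: 2490 kg/m³ × 9.8 m/s² × 8110 m = 1.979×10^8 Pa = 197.9 MPa
Total = 119.3 + 42.78 + 197.9 = 360.02 MPa
Pore pressure P_p = λ·σ_v = 0.78 × 360.0 MPa = 280.8 MPa
Effective stress σ' = σ_v − P_p = 360.0 − 280.8 = 79.205 MPa = 0.079205 GPa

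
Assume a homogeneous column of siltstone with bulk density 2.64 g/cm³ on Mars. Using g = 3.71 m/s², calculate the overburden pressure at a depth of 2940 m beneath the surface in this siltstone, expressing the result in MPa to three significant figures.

28.8 MPa

siltstone: 2640 kg/m³ × 3.71 m/s² × 2940 m = 2.880×10^7 Pa = 28.80 MPa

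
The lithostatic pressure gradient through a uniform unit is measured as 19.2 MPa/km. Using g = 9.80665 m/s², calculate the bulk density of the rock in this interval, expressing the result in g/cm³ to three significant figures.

1.96 g/cm³

ρ = (dP/dz)/g = 19.2 MPa/km / 9.80665 m/s² = 19200 Pa/m / 9.80665 m/s² = 1957.9 kg/m³
= 1.958 g/cm³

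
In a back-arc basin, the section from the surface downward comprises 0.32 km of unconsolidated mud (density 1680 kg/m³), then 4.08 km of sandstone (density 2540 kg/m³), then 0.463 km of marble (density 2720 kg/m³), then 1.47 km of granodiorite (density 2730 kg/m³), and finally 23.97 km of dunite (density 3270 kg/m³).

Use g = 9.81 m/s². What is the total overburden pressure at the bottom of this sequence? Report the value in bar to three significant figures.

unconsolidated mud: 1680 kg/m³ × 9.81 m/s² × 320 m = 5.274×10^6 Pa = 52.74 bar
sandstone: 2540 kg/m³ × 9.81 m/s² × 4080 m = 1.017×10^8 Pa = 1017 bar
marble: 2720 kg/m³ × 9.81 m/s² × 463 m = 1.235×10^7 Pa = 123.5 bar
granodiorite: 2730 kg/m³ × 9.81 m/s² × 1470 m = 3.937×10^7 Pa = 393.7 bar
dunite: 3270 kg/m³ × 9.81 m/s² × 23970 m = 7.689×10^8 Pa = 7689 bar
Total = 52.74 + 1017 + 123.5 + 393.7 + 7689 = 9275.9 bar

9280 bar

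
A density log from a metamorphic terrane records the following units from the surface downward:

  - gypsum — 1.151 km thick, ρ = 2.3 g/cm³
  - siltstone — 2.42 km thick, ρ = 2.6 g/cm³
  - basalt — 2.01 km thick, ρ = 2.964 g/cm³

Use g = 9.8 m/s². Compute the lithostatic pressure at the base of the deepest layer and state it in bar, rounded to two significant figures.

1500 bar

gypsum: 2300 kg/m³ × 9.8 m/s² × 1151 m = 2.594×10^7 Pa = 259.4 bar
siltstone: 2600 kg/m³ × 9.8 m/s² × 2420 m = 6.166×10^7 Pa = 616.6 bar
basalt: 2964 kg/m³ × 9.8 m/s² × 2010 m = 5.838×10^7 Pa = 583.8 bar
Total = 259.4 + 616.6 + 583.8 = 1459.9 bar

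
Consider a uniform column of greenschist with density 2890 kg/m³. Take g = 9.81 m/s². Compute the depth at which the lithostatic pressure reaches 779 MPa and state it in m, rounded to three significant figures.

27500 m

h = P/(ρg) = 779 MPa / (2890 kg/m³ × 9.81 m/s²) = 7.790×10^8 Pa / 28351 Pa/m = 27477 m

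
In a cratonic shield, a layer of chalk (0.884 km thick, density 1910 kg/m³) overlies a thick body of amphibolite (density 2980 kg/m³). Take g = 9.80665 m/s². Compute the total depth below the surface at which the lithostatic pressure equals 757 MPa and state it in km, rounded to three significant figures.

Pressure at base of upper layers: 1910×9.80665×884 = 1.656×10^7 Pa = 16.56 MPa
Remaining pressure to be supplied by amphibolite: 7.570×10^8 − 1.656×10^7 = 7.404×10^8 Pa
Additional depth in amphibolite = 7.404×10^8 Pa / (2980 kg/m³ × 9.80665 m/s²) = 25337 m
Total depth = 884 m + 25337 m = 26221 m
= 26.221 km

26.2 km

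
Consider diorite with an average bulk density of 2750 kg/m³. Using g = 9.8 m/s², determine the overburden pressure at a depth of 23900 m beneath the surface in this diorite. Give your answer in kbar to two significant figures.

6.4 kbar

diorite: 2750 kg/m³ × 9.8 m/s² × 23900 m = 6.441×10^8 Pa = 6.441 kbar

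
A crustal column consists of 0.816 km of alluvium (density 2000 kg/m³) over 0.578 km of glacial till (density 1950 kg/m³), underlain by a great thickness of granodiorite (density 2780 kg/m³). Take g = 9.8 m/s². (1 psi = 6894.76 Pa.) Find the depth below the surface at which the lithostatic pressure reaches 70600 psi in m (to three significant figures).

Pressure at base of upper layers: 2000×9.8×816 + 1950×9.8×578 = 2.704×10^7 Pa = 3922 psi
Remaining pressure to be supplied by granodiorite: 4.868×10^8 − 2.704×10^7 = 4.597×10^8 Pa
Additional depth in granodiorite = 4.597×10^8 Pa / (2780 kg/m³ × 9.8 m/s²) = 16875 m
Total depth = 1394 m + 16875 m = 18269 m

18300 m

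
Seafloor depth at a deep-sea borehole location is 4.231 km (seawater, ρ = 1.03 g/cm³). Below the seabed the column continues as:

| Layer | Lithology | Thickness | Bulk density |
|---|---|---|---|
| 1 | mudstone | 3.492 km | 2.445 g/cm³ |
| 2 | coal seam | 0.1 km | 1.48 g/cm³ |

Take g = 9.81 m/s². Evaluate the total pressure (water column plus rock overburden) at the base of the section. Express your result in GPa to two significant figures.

0.13 GPa

seawater: 1030 kg/m³ × 9.81 m/s² × 4231 m = 4.275×10^7 Pa = 0.04275 GPa
mudstone: 2445 kg/m³ × 9.81 m/s² × 3492 m = 8.376×10^7 Pa = 0.08376 GPa
coal seam: 1480 kg/m³ × 9.81 m/s² × 100 m = 1.452×10^6 Pa = 1.452×10^-3 GPa
Total = 0.04275 + 0.08376 + 1.452×10^-3 = 0.12796 GPa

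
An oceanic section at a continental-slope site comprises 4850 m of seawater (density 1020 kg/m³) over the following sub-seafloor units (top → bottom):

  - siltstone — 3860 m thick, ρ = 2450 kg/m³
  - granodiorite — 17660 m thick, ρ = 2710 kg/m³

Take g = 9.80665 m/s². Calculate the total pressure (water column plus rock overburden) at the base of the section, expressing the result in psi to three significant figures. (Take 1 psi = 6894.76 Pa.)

88600 psi

seawater: 1020 kg/m³ × 9.80665 m/s² × 4850 m = 4.851×10^7 Pa = 7036 psi
siltstone: 2450 kg/m³ × 9.80665 m/s² × 3860 m = 9.274×10^7 Pa = 13451 psi
granodiorite: 2710 kg/m³ × 9.80665 m/s² × 17660 m = 4.693×10^8 Pa = 68071 psi
Total = 7036 + 13451 + 68071 = 88558 psi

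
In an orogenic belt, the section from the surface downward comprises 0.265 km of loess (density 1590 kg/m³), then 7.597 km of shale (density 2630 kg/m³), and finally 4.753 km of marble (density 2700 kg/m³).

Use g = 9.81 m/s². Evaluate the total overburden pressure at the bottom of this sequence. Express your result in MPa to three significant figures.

326 MPa

loess: 1590 kg/m³ × 9.81 m/s² × 265 m = 4.133×10^6 Pa = 4.133 MPa
shale: 2630 kg/m³ × 9.81 m/s² × 7597 m = 1.960×10^8 Pa = 196.0 MPa
marble: 2700 kg/m³ × 9.81 m/s² × 4753 m = 1.259×10^8 Pa = 125.9 MPa
Total = 4.133 + 196.0 + 125.9 = 326.03 MPa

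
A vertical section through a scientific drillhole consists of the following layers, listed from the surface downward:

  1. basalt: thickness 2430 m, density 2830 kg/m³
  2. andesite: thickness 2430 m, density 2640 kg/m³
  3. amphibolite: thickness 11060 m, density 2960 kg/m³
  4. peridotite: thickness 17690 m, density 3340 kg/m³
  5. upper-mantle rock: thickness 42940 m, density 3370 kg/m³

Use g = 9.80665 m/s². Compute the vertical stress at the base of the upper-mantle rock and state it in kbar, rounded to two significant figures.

24 kbar

basalt: 2830 kg/m³ × 9.80665 m/s² × 2430 m = 6.744×10^7 Pa = 0.6744 kbar
andesite: 2640 kg/m³ × 9.80665 m/s² × 2430 m = 6.291×10^7 Pa = 0.6291 kbar
amphibolite: 2960 kg/m³ × 9.80665 m/s² × 11060 m = 3.210×10^8 Pa = 3.210 kbar
peridotite: 3340 kg/m³ × 9.80665 m/s² × 17690 m = 5.794×10^8 Pa = 5.794 kbar
upper-mantle rock: 3370 kg/m³ × 9.80665 m/s² × 42940 m = 1.419×10^9 Pa = 14.19 kbar
Total = 0.6744 + 0.6291 + 3.210 + 5.794 + 14.19 = 24.499 kbar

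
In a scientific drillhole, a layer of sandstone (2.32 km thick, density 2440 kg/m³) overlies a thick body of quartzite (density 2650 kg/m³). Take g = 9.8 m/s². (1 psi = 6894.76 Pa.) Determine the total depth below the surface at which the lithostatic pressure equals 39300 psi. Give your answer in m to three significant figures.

10600 m

Pressure at base of upper layers: 2440×9.8×2320 = 5.548×10^7 Pa = 8046 psi
Remaining pressure to be supplied by quartzite: 2.710×10^8 − 5.548×10^7 = 2.155×10^8 Pa
Additional depth in quartzite = 2.155×10^8 Pa / (2650 kg/m³ × 9.8 m/s²) = 8297.6 m
Total depth = 2320 m + 8297.6 m = 10618 m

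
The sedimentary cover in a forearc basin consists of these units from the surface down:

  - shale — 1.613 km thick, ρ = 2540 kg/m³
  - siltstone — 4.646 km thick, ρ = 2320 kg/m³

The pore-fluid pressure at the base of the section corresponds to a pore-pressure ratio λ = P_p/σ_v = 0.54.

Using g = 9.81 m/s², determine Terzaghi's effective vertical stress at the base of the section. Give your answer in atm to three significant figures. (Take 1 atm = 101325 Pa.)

663 atm

Overburden (lithostatic) stress σ_v:
shale: 2540 kg/m³ × 9.81 m/s² × 1613 m = 4.019×10^7 Pa = 40.19 MPa
siltstone: 2320 kg/m³ × 9.81 m/s² × 4646 m = 1.057×10^8 Pa = 105.7 MPa
Total = 40.19 + 105.7 = 145.93 MPa
Pore pressure P_p = λ·σ_v = 0.54 × 145.9 MPa = 78.80 MPa
Effective stress σ' = σ_v − P_p = 145.9 − 78.80 = 67.128 MPa = 662.50 atm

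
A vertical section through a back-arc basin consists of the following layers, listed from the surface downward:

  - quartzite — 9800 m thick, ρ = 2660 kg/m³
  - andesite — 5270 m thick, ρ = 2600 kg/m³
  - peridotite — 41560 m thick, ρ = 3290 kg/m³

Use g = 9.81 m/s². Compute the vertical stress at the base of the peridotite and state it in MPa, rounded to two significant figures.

1700 MPa

quartzite: 2660 kg/m³ × 9.81 m/s² × 9800 m = 2.557×10^8 Pa = 255.7 MPa
andesite: 2600 kg/m³ × 9.81 m/s² × 5270 m = 1.344×10^8 Pa = 134.4 MPa
peridotite: 3290 kg/m³ × 9.81 m/s² × 41560 m = 1.341×10^9 Pa = 1341 MPa
Total = 255.7 + 134.4 + 1341 = 1731.5 MPa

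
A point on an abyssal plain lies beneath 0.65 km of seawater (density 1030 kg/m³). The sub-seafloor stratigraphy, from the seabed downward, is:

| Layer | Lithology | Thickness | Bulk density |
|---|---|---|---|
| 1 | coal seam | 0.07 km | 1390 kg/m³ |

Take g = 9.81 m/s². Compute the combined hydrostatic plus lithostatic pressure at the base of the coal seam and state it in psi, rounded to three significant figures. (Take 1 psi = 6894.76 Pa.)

seawater: 1030 kg/m³ × 9.81 m/s² × 650 m = 6.568×10^6 Pa = 952.6 psi
coal seam: 1390 kg/m³ × 9.81 m/s² × 70 m = 9.545×10^5 Pa = 138.4 psi
Total = 952.6 + 138.4 = 1091.0 psi

1090 psi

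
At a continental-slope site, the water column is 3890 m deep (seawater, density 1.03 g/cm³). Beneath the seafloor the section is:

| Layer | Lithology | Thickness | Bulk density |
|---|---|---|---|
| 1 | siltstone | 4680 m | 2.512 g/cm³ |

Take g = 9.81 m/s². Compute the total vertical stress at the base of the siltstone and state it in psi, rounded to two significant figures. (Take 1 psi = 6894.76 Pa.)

seawater: 1030 kg/m³ × 9.81 m/s² × 3890 m = 3.931×10^7 Pa = 5701 psi
siltstone: 2512 kg/m³ × 9.81 m/s² × 4680 m = 1.153×10^8 Pa = 16727 psi
Total = 5701 + 16727 = 22428 psi

22000 psi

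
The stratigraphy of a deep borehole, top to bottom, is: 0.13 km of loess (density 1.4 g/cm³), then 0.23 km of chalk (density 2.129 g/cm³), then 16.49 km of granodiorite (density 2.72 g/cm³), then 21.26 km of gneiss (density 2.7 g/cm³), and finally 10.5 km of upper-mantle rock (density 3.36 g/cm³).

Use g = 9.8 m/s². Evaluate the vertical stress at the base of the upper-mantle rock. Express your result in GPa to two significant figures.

1.4 GPa

loess: 1400 kg/m³ × 9.8 m/s² × 130 m = 1.784×10^6 Pa = 1.784×10^-3 GPa
chalk: 2129 kg/m³ × 9.8 m/s² × 230 m = 4.799×10^6 Pa = 4.799×10^-3 GPa
granodiorite: 2720 kg/m³ × 9.8 m/s² × 16490 m = 4.396×10^8 Pa = 0.4396 GPa
gneiss: 2700 kg/m³ × 9.8 m/s² × 21260 m = 5.625×10^8 Pa = 0.5625 GPa
upper-mantle rock: 3360 kg/m³ × 9.8 m/s² × 10500 m = 3.457×10^8 Pa = 0.3457 GPa
Total = 1.784×10^-3 + 4.799×10^-3 + 0.4396 + 0.5625 + 0.3457 = 1.3544 GPa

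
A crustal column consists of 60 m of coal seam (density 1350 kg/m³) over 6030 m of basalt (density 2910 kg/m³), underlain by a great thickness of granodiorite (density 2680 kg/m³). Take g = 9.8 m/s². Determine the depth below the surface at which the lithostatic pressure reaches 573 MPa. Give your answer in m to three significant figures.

21300 m

Pressure at base of upper layers: 1350×9.8×60 + 2910×9.8×6030 = 1.728×10^8 Pa = 172.8 MPa
Remaining pressure to be supplied by granodiorite: 5.730×10^8 − 1.728×10^8 = 4.002×10^8 Pa
Additional depth in granodiorite = 4.002×10^8 Pa / (2680 kg/m³ × 9.8 m/s²) = 15239 m
Total depth = 6090 m + 15239 m = 21329 m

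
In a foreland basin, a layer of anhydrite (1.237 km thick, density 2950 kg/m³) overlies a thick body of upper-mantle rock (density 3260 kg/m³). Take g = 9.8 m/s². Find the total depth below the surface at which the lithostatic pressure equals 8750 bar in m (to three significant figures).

Pressure at base of upper layers: 2950×9.8×1237 = 3.576×10^7 Pa = 357.6 bar
Remaining pressure to be supplied by upper-mantle rock: 8.750×10^8 − 3.576×10^7 = 8.392×10^8 Pa
Additional depth in upper-mantle rock = 8.392×10^8 Pa / (3260 kg/m³ × 9.8 m/s²) = 26269 m
Total depth = 1237 m + 26269 m = 27506 m

27500 m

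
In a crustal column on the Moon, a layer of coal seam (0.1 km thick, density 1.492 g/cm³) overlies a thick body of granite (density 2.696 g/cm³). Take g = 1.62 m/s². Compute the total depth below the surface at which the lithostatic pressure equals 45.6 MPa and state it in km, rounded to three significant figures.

Pressure at base of upper layers: 1492×1.62×100 = 2.417×10^5 Pa = 0.2417 MPa
Remaining pressure to be supplied by granite: 4.560×10^7 − 2.417×10^5 = 4.536×10^7 Pa
Additional depth in granite = 4.536×10^7 Pa / (2696 kg/m³ × 1.62 m/s²) = 10385 m
Total depth = 100 m + 10385 m = 10485 m
= 10.485 km

10.5 km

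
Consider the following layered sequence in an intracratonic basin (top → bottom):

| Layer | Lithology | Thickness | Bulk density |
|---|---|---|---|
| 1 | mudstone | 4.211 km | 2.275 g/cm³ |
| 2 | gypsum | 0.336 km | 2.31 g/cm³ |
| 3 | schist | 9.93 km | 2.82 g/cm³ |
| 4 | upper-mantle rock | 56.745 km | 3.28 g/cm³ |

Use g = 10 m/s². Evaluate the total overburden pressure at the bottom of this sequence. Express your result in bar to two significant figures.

22000 bar

mudstone: 2275 kg/m³ × 10 m/s² × 4211 m = 9.580×10^7 Pa = 958.0 bar
gypsum: 2310 kg/m³ × 10 m/s² × 336 m = 7.762×10^6 Pa = 77.62 bar
schist: 2820 kg/m³ × 10 m/s² × 9930 m = 2.800×10^8 Pa = 2800 bar
upper-mantle rock: 3280 kg/m³ × 10 m/s² × 56745 m = 1.861×10^9 Pa = 18612 bar
Total = 958.0 + 77.62 + 2800 + 18612 = 22448 bar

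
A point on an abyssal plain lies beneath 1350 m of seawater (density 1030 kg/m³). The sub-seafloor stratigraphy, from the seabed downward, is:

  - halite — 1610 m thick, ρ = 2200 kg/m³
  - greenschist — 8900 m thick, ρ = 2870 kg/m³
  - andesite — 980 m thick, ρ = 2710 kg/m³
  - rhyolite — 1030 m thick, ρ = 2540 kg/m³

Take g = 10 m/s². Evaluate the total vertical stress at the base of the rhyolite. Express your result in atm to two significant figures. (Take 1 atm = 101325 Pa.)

seawater: 1030 kg/m³ × 10 m/s² × 1350 m = 1.391×10^7 Pa = 137.2 atm
halite: 2200 kg/m³ × 10 m/s² × 1610 m = 3.542×10^7 Pa = 349.6 atm
greenschist: 2870 kg/m³ × 10 m/s² × 8900 m = 2.554×10^8 Pa = 2521 atm
andesite: 2710 kg/m³ × 10 m/s² × 980 m = 2.656×10^7 Pa = 262.1 atm
rhyolite: 2540 kg/m³ × 10 m/s² × 1030 m = 2.616×10^7 Pa = 258.2 atm
Total = 137.2 + 349.6 + 2521 + 262.1 + 258.2 = 3528.0 atm

3500 atm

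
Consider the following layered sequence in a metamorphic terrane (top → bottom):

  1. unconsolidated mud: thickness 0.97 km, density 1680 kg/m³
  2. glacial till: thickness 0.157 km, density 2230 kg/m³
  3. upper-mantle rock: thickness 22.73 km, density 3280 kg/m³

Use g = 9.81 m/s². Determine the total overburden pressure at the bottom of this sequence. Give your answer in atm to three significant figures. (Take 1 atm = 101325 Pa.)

unconsolidated mud: 1680 kg/m³ × 9.81 m/s² × 970 m = 1.599×10^7 Pa = 157.8 atm
glacial till: 2230 kg/m³ × 9.81 m/s² × 157 m = 3.435×10^6 Pa = 33.90 atm
upper-mantle rock: 3280 kg/m³ × 9.81 m/s² × 22730 m = 7.314×10^8 Pa = 7218 atm
Total = 157.8 + 33.90 + 7218 = 7409.8 atm

7410 atm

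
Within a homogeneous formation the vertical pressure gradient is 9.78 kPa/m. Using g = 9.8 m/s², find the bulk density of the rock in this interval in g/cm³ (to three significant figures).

ρ = (dP/dz)/g = 9.78 kPa/m / 9.8 m/s² = 9780.0 Pa/m / 9.8 m/s² = 997.96 kg/m³
= 0.9980 g/cm³

0.998 g/cm³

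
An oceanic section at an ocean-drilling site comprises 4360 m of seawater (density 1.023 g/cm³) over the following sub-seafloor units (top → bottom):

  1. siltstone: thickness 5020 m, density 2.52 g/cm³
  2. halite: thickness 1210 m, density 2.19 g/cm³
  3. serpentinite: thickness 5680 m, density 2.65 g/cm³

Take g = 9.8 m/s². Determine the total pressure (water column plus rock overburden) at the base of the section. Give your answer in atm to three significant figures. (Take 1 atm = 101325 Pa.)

seawater: 1023 kg/m³ × 9.8 m/s² × 4360 m = 4.371×10^7 Pa = 431.4 atm
siltstone: 2520 kg/m³ × 9.8 m/s² × 5020 m = 1.240×10^8 Pa = 1224 atm
halite: 2190 kg/m³ × 9.8 m/s² × 1210 m = 2.597×10^7 Pa = 256.3 atm
serpentinite: 2650 kg/m³ × 9.8 m/s² × 5680 m = 1.475×10^8 Pa = 1456 atm
Total = 431.4 + 1224 + 256.3 + 1456 = 3367.0 atm

3370 atm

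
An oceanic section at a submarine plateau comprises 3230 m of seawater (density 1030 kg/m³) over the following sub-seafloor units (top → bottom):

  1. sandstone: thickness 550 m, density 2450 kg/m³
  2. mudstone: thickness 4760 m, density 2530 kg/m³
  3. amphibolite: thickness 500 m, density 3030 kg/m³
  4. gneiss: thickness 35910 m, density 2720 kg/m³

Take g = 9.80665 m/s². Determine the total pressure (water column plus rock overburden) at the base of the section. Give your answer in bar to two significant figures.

seawater: 1030 kg/m³ × 9.80665 m/s² × 3230 m = 3.263×10^7 Pa = 326.3 bar
sandstone: 2450 kg/m³ × 9.80665 m/s² × 550 m = 1.321×10^7 Pa = 132.1 bar
mudstone: 2530 kg/m³ × 9.80665 m/s² × 4760 m = 1.181×10^8 Pa = 1181 bar
amphibolite: 3030 kg/m³ × 9.80665 m/s² × 500 m = 1.486×10^7 Pa = 148.6 bar
gneiss: 2720 kg/m³ × 9.80665 m/s² × 35910 m = 9.579×10^8 Pa = 9579 bar
Total = 326.3 + 132.1 + 1181 + 148.6 + 9579 = 11367 bar

11000 bar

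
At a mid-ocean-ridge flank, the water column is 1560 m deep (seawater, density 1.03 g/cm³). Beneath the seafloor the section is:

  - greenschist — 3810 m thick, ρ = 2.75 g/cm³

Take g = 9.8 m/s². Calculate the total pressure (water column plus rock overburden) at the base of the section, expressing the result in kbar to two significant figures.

1.2 kbar

seawater: 1030 kg/m³ × 9.8 m/s² × 1560 m = 1.575×10^7 Pa = 0.1575 kbar
greenschist: 2750 kg/m³ × 9.8 m/s² × 3810 m = 1.027×10^8 Pa = 1.027 kbar
Total = 0.1575 + 1.027 = 1.1843 kbar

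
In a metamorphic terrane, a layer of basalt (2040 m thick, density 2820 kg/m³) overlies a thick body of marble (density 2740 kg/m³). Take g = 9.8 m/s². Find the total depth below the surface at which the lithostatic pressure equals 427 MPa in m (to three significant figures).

15800 m

Pressure at base of upper layers: 2820×9.8×2040 = 5.638×10^7 Pa = 56.38 MPa
Remaining pressure to be supplied by marble: 4.270×10^8 − 5.638×10^7 = 3.706×10^8 Pa
Additional depth in marble = 3.706×10^8 Pa / (2740 kg/m³ × 9.8 m/s²) = 13802 m
Total depth = 2040 m + 13802 m = 15842 m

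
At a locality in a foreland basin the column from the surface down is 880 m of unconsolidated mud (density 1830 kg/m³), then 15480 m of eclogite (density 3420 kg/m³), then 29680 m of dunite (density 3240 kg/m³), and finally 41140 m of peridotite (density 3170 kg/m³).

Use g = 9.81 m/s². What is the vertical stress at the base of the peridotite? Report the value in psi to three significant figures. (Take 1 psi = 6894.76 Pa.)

unconsolidated mud: 1830 kg/m³ × 9.81 m/s² × 880 m = 1.580×10^7 Pa = 2291 psi
eclogite: 3420 kg/m³ × 9.81 m/s² × 15480 m = 5.194×10^8 Pa = 75326 psi
dunite: 3240 kg/m³ × 9.81 m/s² × 29680 m = 9.434×10^8 Pa = 1.368×10^5 psi
peridotite: 3170 kg/m³ × 9.81 m/s² × 41140 m = 1.279×10^9 Pa = 1.856×10^5 psi
Total = 2291 + 75326 + 1.368×10^5 + 1.856×10^5 = 4.0000×10^5 psi

400000 psi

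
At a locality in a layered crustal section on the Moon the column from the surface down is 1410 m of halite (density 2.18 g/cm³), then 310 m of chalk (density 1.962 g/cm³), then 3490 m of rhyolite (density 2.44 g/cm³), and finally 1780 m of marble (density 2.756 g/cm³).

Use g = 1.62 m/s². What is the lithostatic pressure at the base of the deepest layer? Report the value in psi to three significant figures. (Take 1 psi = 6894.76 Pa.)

halite: 2180 kg/m³ × 1.62 m/s² × 1410 m = 4.980×10^6 Pa = 722.2 psi
chalk: 1962 kg/m³ × 1.62 m/s² × 310 m = 9.853×10^5 Pa = 142.9 psi
rhyolite: 2440 kg/m³ × 1.62 m/s² × 3490 m = 1.380×10^7 Pa = 2001 psi
marble: 2756 kg/m³ × 1.62 m/s² × 1780 m = 7.947×10^6 Pa = 1153 psi
Total = 722.2 + 142.9 + 2001 + 1153 = 4018.6 psi

4020 psi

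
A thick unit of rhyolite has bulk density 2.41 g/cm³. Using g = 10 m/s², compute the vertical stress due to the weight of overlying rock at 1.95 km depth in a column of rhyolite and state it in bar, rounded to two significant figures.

rhyolite: 2410 kg/m³ × 10 m/s² × 1950 m = 4.699×10^7 Pa = 469.9 bar

470 bar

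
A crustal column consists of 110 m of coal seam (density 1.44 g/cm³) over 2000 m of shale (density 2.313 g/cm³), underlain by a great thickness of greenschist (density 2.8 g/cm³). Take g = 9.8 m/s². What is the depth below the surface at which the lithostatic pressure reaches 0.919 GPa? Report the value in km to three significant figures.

33.9 km

Pressure at base of upper layers: 1440×9.8×110 + 2313×9.8×2000 = 4.689×10^7 Pa = 0.04689 GPa
Remaining pressure to be supplied by greenschist: 9.190×10^8 − 4.689×10^7 = 8.721×10^8 Pa
Additional depth in greenschist = 8.721×10^8 Pa / (2800 kg/m³ × 9.8 m/s²) = 31783 m
Total depth = 2110 m + 31783 m = 33893 m
= 33.893 km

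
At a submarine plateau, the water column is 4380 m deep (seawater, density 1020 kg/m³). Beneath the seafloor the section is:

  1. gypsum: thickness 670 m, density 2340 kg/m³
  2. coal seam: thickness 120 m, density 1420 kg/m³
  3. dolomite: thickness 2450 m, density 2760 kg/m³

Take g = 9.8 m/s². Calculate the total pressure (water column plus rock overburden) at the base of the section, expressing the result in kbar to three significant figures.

1.27 kbar

seawater: 1020 kg/m³ × 9.8 m/s² × 4380 m = 4.378×10^7 Pa = 0.4378 kbar
gypsum: 2340 kg/m³ × 9.8 m/s² × 670 m = 1.536×10^7 Pa = 0.1536 kbar
coal seam: 1420 kg/m³ × 9.8 m/s² × 120 m = 1.670×10^6 Pa = 0.01670 kbar
dolomite: 2760 kg/m³ × 9.8 m/s² × 2450 m = 6.627×10^7 Pa = 0.6627 kbar
Total = 0.4378 + 0.1536 + 0.01670 + 0.6627 = 1.2708 kbar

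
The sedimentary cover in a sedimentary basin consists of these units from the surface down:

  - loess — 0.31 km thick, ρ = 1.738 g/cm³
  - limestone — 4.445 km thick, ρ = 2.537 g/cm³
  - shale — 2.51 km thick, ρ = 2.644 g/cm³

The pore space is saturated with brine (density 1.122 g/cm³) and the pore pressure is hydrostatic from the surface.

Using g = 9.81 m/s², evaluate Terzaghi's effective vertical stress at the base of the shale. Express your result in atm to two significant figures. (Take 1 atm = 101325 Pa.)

Overburden (lithostatic) stress σ_v:
loess: 1738 kg/m³ × 9.81 m/s² × 310 m = 5.285×10^6 Pa = 5.285 MPa
limestone: 2537 kg/m³ × 9.81 m/s² × 4445 m = 1.106×10^8 Pa = 110.6 MPa
shale: 2644 kg/m³ × 9.81 m/s² × 2510 m = 6.510×10^7 Pa = 65.10 MPa
Total = 5.285 + 110.6 + 65.10 = 181.02 MPa
Pore pressure P_p = 1122 kg/m³ × 9.81 m/s² × 7265 m = 7.996×10^7 Pa = 79.96 MPa
Effective stress σ' = σ_v − P_p = 181.0 − 79.96 = 101.05 MPa = 997.30 atm

1000 atm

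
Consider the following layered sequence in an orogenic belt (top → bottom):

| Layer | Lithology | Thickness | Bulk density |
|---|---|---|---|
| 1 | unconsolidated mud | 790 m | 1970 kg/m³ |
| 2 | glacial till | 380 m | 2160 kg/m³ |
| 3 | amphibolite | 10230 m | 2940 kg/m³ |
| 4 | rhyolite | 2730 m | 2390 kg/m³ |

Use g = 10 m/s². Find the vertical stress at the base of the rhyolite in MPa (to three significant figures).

unconsolidated mud: 1970 kg/m³ × 10 m/s² × 790 m = 1.556×10^7 Pa = 15.56 MPa
glacial till: 2160 kg/m³ × 10 m/s² × 380 m = 8.208×10^6 Pa = 8.208 MPa
amphibolite: 2940 kg/m³ × 10 m/s² × 10230 m = 3.008×10^8 Pa = 300.8 MPa
rhyolite: 2390 kg/m³ × 10 m/s² × 2730 m = 6.525×10^7 Pa = 65.25 MPa
Total = 15.56 + 8.208 + 300.8 + 65.25 = 389.78 MPa

390 MPa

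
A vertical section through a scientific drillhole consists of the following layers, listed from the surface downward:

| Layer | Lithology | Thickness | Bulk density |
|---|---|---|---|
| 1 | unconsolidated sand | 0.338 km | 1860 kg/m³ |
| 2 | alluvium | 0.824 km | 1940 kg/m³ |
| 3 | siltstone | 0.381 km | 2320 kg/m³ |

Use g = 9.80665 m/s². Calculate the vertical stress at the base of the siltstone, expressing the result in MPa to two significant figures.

unconsolidated sand: 1860 kg/m³ × 9.80665 m/s² × 338 m = 6.165×10^6 Pa = 6.165 MPa
alluvium: 1940 kg/m³ × 9.80665 m/s² × 824 m = 1.568×10^7 Pa = 15.68 MPa
siltstone: 2320 kg/m³ × 9.80665 m/s² × 381 m = 8.668×10^6 Pa = 8.668 MPa
Total = 6.165 + 15.68 + 8.668 = 30.510 MPa

31 MPa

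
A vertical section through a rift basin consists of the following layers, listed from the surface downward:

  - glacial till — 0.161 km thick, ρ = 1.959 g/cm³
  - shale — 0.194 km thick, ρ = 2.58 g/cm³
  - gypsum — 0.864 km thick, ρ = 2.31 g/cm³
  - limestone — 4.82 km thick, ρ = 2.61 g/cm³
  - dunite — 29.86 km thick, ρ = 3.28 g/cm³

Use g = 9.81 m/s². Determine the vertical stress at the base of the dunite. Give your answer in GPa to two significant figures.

glacial till: 1959 kg/m³ × 9.81 m/s² × 161 m = 3.094×10^6 Pa = 3.094×10^-3 GPa
shale: 2580 kg/m³ × 9.81 m/s² × 194 m = 4.910×10^6 Pa = 4.910×10^-3 GPa
gypsum: 2310 kg/m³ × 9.81 m/s² × 864 m = 1.958×10^7 Pa = 0.01958 GPa
limestone: 2610 kg/m³ × 9.81 m/s² × 4820 m = 1.234×10^8 Pa = 0.1234 GPa
dunite: 3280 kg/m³ × 9.81 m/s² × 29860 m = 9.608×10^8 Pa = 0.9608 GPa
Total = 3.094×10^-3 + 4.910×10^-3 + 0.01958 + 0.1234 + 0.9608 = 1.1118 GPa

1.1 GPa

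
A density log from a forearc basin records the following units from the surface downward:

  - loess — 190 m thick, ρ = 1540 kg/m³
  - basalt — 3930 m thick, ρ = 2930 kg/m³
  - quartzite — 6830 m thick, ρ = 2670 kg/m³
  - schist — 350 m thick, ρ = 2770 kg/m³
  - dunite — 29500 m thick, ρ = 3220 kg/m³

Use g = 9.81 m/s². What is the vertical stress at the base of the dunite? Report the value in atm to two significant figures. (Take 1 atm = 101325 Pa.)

12000 atm

loess: 1540 kg/m³ × 9.81 m/s² × 190 m = 2.870×10^6 Pa = 28.33 atm
basalt: 2930 kg/m³ × 9.81 m/s² × 3930 m = 1.130×10^8 Pa = 1115 atm
quartzite: 2670 kg/m³ × 9.81 m/s² × 6830 m = 1.789×10^8 Pa = 1766 atm
schist: 2770 kg/m³ × 9.81 m/s² × 350 m = 9.511×10^6 Pa = 93.86 atm
dunite: 3220 kg/m³ × 9.81 m/s² × 29500 m = 9.319×10^8 Pa = 9197 atm
Total = 28.33 + 1115 + 1766 + 93.86 + 9197 = 12199 atm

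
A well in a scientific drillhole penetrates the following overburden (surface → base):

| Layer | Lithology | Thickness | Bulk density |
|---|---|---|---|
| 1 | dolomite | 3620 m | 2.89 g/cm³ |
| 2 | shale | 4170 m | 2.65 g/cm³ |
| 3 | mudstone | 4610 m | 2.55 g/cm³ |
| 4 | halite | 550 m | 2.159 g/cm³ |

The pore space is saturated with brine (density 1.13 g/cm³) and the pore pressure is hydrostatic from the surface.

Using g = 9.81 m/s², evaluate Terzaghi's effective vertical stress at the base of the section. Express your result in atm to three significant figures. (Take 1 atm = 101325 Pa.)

1920 atm

Overburden (lithostatic) stress σ_v:
dolomite: 2890 kg/m³ × 9.81 m/s² × 3620 m = 1.026×10^8 Pa = 102.6 MPa
shale: 2650 kg/m³ × 9.81 m/s² × 4170 m = 1.084×10^8 Pa = 108.4 MPa
mudstone: 2550 kg/m³ × 9.81 m/s² × 4610 m = 1.153×10^8 Pa = 115.3 MPa
halite: 2159 kg/m³ × 9.81 m/s² × 550 m = 1.165×10^7 Pa = 11.65 MPa
Total = 102.6 + 108.4 + 115.3 + 11.65 = 338.01 MPa
Pore pressure P_p = 1130 kg/m³ × 9.81 m/s² × 12950 m = 1.436×10^8 Pa = 143.6 MPa
Effective stress σ' = σ_v − P_p = 338.0 − 143.6 = 194.45 MPa = 1919.1 atm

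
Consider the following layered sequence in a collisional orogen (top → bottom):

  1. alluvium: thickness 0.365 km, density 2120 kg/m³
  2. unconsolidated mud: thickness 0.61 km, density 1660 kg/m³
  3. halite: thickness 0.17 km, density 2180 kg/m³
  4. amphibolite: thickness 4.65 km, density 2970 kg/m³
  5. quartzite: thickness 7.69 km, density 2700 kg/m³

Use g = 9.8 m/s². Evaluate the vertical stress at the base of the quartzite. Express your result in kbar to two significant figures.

3.6 kbar

alluvium: 2120 kg/m³ × 9.8 m/s² × 365 m = 7.583×10^6 Pa = 0.07583 kbar
unconsolidated mud: 1660 kg/m³ × 9.8 m/s² × 610 m = 9.923×10^6 Pa = 0.09923 kbar
halite: 2180 kg/m³ × 9.8 m/s² × 170 m = 3.632×10^6 Pa = 0.03632 kbar
amphibolite: 2970 kg/m³ × 9.8 m/s² × 4650 m = 1.353×10^8 Pa = 1.353 kbar
quartzite: 2700 kg/m³ × 9.8 m/s² × 7690 m = 2.035×10^8 Pa = 2.035 kbar
Total = 0.07583 + 0.09923 + 0.03632 + 1.353 + 2.035 = 3.5996 kbar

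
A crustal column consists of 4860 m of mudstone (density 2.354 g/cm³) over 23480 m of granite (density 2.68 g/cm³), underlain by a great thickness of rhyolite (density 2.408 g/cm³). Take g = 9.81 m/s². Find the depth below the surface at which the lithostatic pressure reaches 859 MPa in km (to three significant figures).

33.8 km

Pressure at base of upper layers: 2354×9.81×4860 + 2680×9.81×23480 = 7.295×10^8 Pa = 729.5 MPa
Remaining pressure to be supplied by rhyolite: 8.590×10^8 − 7.295×10^8 = 1.295×10^8 Pa
Additional depth in rhyolite = 1.295×10^8 Pa / (2408 kg/m³ × 9.81 m/s²) = 5480.4 m
Total depth = 28340 m + 5480.4 m = 33820 m
= 33.820 km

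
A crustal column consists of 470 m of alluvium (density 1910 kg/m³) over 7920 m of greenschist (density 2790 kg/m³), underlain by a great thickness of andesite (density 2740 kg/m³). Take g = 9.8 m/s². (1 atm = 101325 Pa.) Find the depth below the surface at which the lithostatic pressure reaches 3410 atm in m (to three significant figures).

12900 m

Pressure at base of upper layers: 1910×9.8×470 + 2790×9.8×7920 = 2.253×10^8 Pa = 2224 atm
Remaining pressure to be supplied by andesite: 3.455×10^8 − 2.253×10^8 = 1.202×10^8 Pa
Additional depth in andesite = 1.202×10^8 Pa / (2740 kg/m³ × 9.8 m/s²) = 4475.4 m
Total depth = 8390 m + 4475.4 m = 12865 m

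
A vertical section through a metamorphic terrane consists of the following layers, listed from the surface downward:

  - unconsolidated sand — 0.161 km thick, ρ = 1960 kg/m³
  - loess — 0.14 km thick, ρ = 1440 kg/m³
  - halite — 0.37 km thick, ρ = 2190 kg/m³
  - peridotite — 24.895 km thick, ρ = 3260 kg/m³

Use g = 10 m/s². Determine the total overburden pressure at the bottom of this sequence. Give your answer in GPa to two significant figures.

unconsolidated sand: 1960 kg/m³ × 10 m/s² × 161 m = 3.156×10^6 Pa = 3.156×10^-3 GPa
loess: 1440 kg/m³ × 10 m/s² × 140 m = 2.016×10^6 Pa = 2.016×10^-3 GPa
halite: 2190 kg/m³ × 10 m/s² × 370 m = 8.103×10^6 Pa = 8.103×10^-3 GPa
peridotite: 3260 kg/m³ × 10 m/s² × 24895 m = 8.116×10^8 Pa = 0.8116 GPa
Total = 3.156×10^-3 + 2.016×10^-3 + 8.103×10^-3 + 0.8116 = 0.82485 GPa

0.82 GPa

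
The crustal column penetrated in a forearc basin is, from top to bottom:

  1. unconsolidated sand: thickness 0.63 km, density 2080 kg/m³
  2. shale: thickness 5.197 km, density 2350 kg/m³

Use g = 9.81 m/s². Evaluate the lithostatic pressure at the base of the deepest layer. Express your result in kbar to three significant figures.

unconsolidated sand: 2080 kg/m³ × 9.81 m/s² × 630 m = 1.286×10^7 Pa = 0.1286 kbar
shale: 2350 kg/m³ × 9.81 m/s² × 5197 m = 1.198×10^8 Pa = 1.198 kbar
Total = 0.1286 + 1.198 = 1.3266 kbar

1.33 kbar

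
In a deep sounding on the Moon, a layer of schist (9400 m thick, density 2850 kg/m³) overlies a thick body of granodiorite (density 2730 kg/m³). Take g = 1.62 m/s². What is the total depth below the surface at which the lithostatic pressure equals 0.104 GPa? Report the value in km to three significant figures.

23.1 km

Pressure at base of upper layers: 2850×1.62×9400 = 4.340×10^7 Pa = 0.04340 GPa
Remaining pressure to be supplied by granodiorite: 1.040×10^8 − 4.340×10^7 = 6.060×10^7 Pa
Additional depth in granodiorite = 6.060×10^7 Pa / (2730 kg/m³ × 1.62 m/s²) = 13702 m
Total depth = 9400 m + 13702 m = 23102 m
= 23.102 km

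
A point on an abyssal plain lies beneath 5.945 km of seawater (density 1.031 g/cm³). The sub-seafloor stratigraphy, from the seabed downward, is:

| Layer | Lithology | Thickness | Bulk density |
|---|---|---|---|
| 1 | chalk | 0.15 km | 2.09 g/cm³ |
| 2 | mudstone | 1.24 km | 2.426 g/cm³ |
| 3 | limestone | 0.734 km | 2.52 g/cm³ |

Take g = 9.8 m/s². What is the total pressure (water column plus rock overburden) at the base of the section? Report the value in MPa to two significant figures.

seawater: 1031 kg/m³ × 9.8 m/s² × 5945 m = 6.007×10^7 Pa = 60.07 MPa
chalk: 2090 kg/m³ × 9.8 m/s² × 150 m = 3.072×10^6 Pa = 3.072 MPa
mudstone: 2426 kg/m³ × 9.8 m/s² × 1240 m = 2.948×10^7 Pa = 29.48 MPa
limestone: 2520 kg/m³ × 9.8 m/s² × 734 m = 1.813×10^7 Pa = 18.13 MPa
Total = 60.07 + 3.072 + 29.48 + 18.13 = 110.75 MPa

110 MPa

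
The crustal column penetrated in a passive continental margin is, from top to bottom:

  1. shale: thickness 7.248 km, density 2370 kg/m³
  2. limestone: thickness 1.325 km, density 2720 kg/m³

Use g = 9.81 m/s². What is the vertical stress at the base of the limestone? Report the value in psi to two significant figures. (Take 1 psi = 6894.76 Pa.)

30000 psi

shale: 2370 kg/m³ × 9.81 m/s² × 7248 m = 1.685×10^8 Pa = 24441 psi
limestone: 2720 kg/m³ × 9.81 m/s² × 1325 m = 3.536×10^7 Pa = 5128 psi
Total = 24441 + 5128 = 29569 psi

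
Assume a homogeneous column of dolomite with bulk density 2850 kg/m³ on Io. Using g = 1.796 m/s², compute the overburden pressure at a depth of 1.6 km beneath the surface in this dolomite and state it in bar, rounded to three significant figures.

81.9 bar

dolomite: 2850 kg/m³ × 1.796 m/s² × 1600 m = 8.190×10^6 Pa = 81.90 bar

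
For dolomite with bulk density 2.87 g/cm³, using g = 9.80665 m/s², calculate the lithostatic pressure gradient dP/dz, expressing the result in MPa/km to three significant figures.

28.1 MPa/km

dP/dz = ρg = 2870 kg/m³ × 9.80665 m/s² = 28145 Pa/m
= 28145 Pa/m × (1 MPa/km / 1000.0 Pa/m) = 28.145 MPa/km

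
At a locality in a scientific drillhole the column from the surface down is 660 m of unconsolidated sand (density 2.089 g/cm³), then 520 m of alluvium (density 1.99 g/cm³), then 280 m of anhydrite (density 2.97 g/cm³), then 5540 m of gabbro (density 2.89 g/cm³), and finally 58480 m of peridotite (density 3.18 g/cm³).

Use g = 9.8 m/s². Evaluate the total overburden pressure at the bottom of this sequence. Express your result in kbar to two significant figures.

unconsolidated sand: 2089 kg/m³ × 9.8 m/s² × 660 m = 1.351×10^7 Pa = 0.1351 kbar
alluvium: 1990 kg/m³ × 9.8 m/s² × 520 m = 1.014×10^7 Pa = 0.1014 kbar
anhydrite: 2970 kg/m³ × 9.8 m/s² × 280 m = 8.150×10^6 Pa = 0.08150 kbar
gabbro: 2890 kg/m³ × 9.8 m/s² × 5540 m = 1.569×10^8 Pa = 1.569 kbar
peridotite: 3180 kg/m³ × 9.8 m/s² × 58480 m = 1.822×10^9 Pa = 18.22 kbar
Total = 0.1351 + 0.1014 + 0.08150 + 1.569 + 18.22 = 20.112 kbar

20 kbar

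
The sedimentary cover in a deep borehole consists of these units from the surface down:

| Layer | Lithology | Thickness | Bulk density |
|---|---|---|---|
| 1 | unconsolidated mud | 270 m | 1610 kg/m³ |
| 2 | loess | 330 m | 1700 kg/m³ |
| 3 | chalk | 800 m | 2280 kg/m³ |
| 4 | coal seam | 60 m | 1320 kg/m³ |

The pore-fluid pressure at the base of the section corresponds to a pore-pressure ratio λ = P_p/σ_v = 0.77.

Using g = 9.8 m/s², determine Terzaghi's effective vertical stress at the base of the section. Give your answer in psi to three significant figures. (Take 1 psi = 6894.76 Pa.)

Overburden (lithostatic) stress σ_v:
unconsolidated mud: 1610 kg/m³ × 9.8 m/s² × 270 m = 4.260×10^6 Pa = 4.260 MPa
loess: 1700 kg/m³ × 9.8 m/s² × 330 m = 5.498×10^6 Pa = 5.498 MPa
chalk: 2280 kg/m³ × 9.8 m/s² × 800 m = 1.788×10^7 Pa = 17.88 MPa
coal seam: 1320 kg/m³ × 9.8 m/s² × 60 m = 7.762×10^5 Pa = 0.7762 MPa
Total = 4.260 + 5.498 + 17.88 + 0.7762 = 28.409 MPa
Pore pressure P_p = λ·σ_v = 0.77 × 28.41 MPa = 21.88 MPa
Effective stress σ' = σ_v − P_p = 28.41 − 21.88 = 6.5341 MPa = 947.69 psi

948 psi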